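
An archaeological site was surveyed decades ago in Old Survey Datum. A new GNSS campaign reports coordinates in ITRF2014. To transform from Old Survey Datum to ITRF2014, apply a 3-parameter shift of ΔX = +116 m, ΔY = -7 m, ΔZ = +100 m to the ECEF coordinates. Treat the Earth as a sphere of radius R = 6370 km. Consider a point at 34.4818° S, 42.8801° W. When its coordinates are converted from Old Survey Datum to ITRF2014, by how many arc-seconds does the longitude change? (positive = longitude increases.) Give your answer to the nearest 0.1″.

sin φ = -0.566144, cos φ = 0.824306, sin λ = -0.680466, cos λ = 0.732779.
East component: ΔE = −sin λ·ΔX + cos λ·ΔY = −(-0.680466)(116) + (0.732779)(-7) = 73.80 m.
1° of latitude spans πR/180 = 111177 m; at latitude φ, 1° of longitude spans that × cos φ = 91644.3 m, so Δλ = 73.80 / 91644.3 × 3600 = 2.899″.

Δλ = 2.9″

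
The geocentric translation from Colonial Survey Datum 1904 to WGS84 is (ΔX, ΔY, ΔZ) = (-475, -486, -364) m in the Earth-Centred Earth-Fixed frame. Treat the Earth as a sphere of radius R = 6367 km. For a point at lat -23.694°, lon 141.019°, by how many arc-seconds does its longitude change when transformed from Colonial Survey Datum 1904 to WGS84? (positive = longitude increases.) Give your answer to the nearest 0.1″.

sin φ = -0.401852, cos φ = 0.915705, sin λ = 0.629063, cos λ = -0.777355.
East component: ΔE = −sin λ·ΔX + cos λ·ΔY = −(0.629063)(-475) + (-0.777355)(-486) = 676.60 m.
1° of latitude spans πR/180 = 111125 m; at latitude φ, 1° of longitude spans that × cos φ = 101757.8 m, so Δλ = 676.60 / 101757.8 × 3600 = 23.937″.

Δλ = 23.9″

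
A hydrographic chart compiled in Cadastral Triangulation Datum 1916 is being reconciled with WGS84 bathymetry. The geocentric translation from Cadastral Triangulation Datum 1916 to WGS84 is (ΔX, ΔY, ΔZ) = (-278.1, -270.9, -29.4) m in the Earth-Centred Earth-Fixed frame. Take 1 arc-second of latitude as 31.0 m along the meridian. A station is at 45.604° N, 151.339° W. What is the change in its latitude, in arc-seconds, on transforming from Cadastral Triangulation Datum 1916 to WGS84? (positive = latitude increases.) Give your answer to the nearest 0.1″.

sin φ = 0.714522, cos φ = 0.699613, sin λ = -0.479626, cos λ = -0.877473.
North component: ΔN = −sin φ cos λ·ΔX − sin φ sin λ·ΔY + cos φ·ΔZ = −(0.714522)(-0.877473)(-278.1) − (0.714522)(-0.479626)(-270.9) + (0.699613)(-29.4) = -287.77 m.
1° of latitude spans 3600 × 31.00 = 111600 m, so Δφ = -287.77 / 111600 × 3600 = -9.283″.

Δφ = -9.3″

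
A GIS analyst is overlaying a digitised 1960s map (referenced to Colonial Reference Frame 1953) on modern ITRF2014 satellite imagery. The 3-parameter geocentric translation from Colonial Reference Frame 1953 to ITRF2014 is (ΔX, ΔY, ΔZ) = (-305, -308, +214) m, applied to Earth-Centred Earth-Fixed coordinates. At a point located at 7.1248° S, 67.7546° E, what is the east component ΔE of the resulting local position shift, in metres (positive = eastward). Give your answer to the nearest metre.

ΔE = 166 m

At φ = -7.1248°, λ = 67.7546°: sin φ = -0.124031, cos φ = 0.992278, sin λ = 0.925571, cos λ = 0.378574.
ΔE = −sin λ·ΔX + cos λ·ΔY = −(0.925571)·(-305) + (0.378574)·(-308) = 165.70 m.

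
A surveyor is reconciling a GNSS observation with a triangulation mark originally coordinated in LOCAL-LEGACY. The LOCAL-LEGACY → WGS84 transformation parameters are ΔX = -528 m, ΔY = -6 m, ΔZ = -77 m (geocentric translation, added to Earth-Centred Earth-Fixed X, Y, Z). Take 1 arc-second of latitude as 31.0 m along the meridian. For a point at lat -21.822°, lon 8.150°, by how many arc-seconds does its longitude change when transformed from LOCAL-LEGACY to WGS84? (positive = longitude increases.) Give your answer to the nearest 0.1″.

Δλ = 2.4″

sin φ = -0.371724, cos φ = 0.928343, sin λ = 0.141765, cos λ = 0.989900.
East component: ΔE = −sin λ·ΔX + cos λ·ΔY = −(0.141765)(-528) + (0.989900)(-6) = 68.91 m.
1° of latitude spans 3600 × 31.00 = 111600 m; at latitude φ, 1° of longitude spans that × cos φ = 103603.1 m, so Δλ = 68.91 / 103603.1 × 3600 = 2.395″.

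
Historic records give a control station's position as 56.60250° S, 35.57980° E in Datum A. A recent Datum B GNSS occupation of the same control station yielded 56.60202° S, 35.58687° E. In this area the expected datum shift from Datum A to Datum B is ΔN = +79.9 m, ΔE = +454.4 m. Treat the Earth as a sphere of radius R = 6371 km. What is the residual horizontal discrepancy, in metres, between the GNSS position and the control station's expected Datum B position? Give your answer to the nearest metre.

Observed coordinate differences: Δφ = +0.00048°, Δλ = +0.00707°.
Converting to metres (1° lat = 111195 m, cos φ = 0.550444): observed ΔN = 53.4 m, observed ΔE = 432.7 m.
Subtracting the expected shift leaves a residual of 53.4 − (79.9) = -26.5 m north and 432.7 − (454.4) = -21.7 m east.
Residual distance = √((-26.5)² + (-21.7)²) = 34.3 m.

34 m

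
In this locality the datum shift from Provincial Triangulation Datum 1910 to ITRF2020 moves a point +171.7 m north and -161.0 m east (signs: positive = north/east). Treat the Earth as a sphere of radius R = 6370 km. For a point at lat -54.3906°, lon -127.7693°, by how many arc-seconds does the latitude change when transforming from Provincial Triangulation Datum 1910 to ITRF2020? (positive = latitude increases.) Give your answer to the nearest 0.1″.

On a sphere of radius R, 1 rad of latitude = R, so Δφ = ΔN / R = 171.7 / 6370000 = 2.6954e-05 rad = 5.560″.

Δφ = 5.6″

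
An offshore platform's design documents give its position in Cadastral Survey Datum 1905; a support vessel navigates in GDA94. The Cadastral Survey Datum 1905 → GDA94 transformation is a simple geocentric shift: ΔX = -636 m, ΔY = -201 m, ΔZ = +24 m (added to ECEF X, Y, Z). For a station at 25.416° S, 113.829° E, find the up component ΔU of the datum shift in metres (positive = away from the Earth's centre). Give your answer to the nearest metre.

ΔU = 56 m

The local up (radial) axis is (cos φ cos λ, cos φ sin λ, sin φ), giving ΔU = 232.081 − 166.070 − 10.300 = 55.71 m.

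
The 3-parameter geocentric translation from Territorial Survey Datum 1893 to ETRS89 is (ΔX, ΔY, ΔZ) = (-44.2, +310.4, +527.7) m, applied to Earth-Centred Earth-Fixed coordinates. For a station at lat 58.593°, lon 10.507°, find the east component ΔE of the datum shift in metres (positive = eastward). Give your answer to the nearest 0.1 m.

The local east axis at (φ, λ) is (−sin λ, cos λ, 0), so ΔE = −sin(10.507°)·(-44.2) + cos(10.507°)·310.4 = 313.26 m.

ΔE = 313.3 m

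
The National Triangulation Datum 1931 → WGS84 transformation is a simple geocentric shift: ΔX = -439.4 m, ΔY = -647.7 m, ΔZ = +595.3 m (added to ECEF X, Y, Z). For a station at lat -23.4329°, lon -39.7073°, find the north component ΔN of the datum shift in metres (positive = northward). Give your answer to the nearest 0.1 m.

ΔN = 576.3 m

The local north axis is (−sin φ cos λ, −sin φ sin λ, cos φ), giving ΔN = -134.429 + 164.555 + 546.203 = 576.33 m.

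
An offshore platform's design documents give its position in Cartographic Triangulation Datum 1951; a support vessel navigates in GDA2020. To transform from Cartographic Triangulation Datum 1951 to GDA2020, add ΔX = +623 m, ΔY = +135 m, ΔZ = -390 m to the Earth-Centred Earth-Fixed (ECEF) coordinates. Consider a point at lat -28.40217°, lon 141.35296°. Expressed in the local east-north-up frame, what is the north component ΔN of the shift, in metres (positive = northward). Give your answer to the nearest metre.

ΔN = -534 m

At φ = -28.40217°, λ = 141.35296°: sin φ = -0.475658, cos φ = 0.879631, sin λ = 0.624521, cos λ = -0.781008.
ΔN = −sin φ cos λ·ΔX − sin φ sin λ·ΔY + cos φ·ΔZ = −(-0.475658)(-0.781008)(623) − (-0.475658)(0.624521)(135) + (0.879631)(-390) = -534.39 m.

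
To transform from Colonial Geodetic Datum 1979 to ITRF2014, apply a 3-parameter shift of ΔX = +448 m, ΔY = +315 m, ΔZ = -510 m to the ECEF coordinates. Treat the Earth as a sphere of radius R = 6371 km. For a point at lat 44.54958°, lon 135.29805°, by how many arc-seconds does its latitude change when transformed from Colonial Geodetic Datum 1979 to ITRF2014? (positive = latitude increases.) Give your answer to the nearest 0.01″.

sin φ = 0.701526, cos φ = 0.712644, sin λ = 0.703419, cos λ = -0.710776.
North component: ΔN = −sin φ cos λ·ΔX − sin φ sin λ·ΔY + cos φ·ΔZ = −(0.701526)(-0.710776)(448) − (0.701526)(0.703419)(315) + (0.712644)(-510) = -295.51 m.
1° of latitude spans πR/180 = 111195 m, so Δφ = -295.51 / 111195 × 3600 = -9.567″.

Δφ = -9.57″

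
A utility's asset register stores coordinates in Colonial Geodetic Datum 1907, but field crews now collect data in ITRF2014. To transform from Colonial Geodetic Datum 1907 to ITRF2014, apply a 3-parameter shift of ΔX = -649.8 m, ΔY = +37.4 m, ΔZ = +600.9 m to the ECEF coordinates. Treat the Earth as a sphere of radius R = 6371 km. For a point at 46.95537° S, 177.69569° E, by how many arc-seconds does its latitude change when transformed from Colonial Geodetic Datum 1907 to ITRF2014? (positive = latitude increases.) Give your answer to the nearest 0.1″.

Δφ = 28.7″

sin φ = -0.730822, cos φ = 0.682568, sin λ = 0.040207, cos λ = -0.999191.
North component: ΔN = −sin φ cos λ·ΔX − sin φ sin λ·ΔY + cos φ·ΔZ = −(-0.730822)(-0.999191)(-649.8) − (-0.730822)(0.040207)(37.4) + (0.682568)(600.9) = 885.76 m.
1° of latitude spans πR/180 = 111195 m, so Δφ = 885.76 / 111195 × 3600 = 28.677″.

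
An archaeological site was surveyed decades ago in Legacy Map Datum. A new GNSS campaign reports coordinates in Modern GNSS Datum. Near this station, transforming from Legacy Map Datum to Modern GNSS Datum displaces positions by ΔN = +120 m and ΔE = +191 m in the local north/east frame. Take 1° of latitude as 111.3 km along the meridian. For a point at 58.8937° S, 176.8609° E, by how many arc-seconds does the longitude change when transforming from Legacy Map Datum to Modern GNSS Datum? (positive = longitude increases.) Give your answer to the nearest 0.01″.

Δλ = 11.96″

At latitude -58.8937°, cos φ = 0.516627.
1° of longitude at this latitude = 111.3 × cos φ = 57.50 km, so Δλ = 191.0 / 57500.6 = 0.0033217° = 11.958″.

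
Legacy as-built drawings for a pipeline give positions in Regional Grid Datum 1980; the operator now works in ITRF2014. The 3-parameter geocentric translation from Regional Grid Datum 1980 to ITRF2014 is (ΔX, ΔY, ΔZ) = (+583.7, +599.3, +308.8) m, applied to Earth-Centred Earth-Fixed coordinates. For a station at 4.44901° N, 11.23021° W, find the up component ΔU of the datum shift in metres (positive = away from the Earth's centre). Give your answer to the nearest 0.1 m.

ΔU = 478.4 m

At φ = 4.44901°, λ = -11.23021°: sin φ = 0.077572, cos φ = 0.996987, sin λ = -0.194752, cos λ = 0.980853.
ΔU = cos φ cos λ·ΔX + cos φ sin λ·ΔY + sin φ·ΔZ = (0.996987)(0.980853)(583.7) + (0.996987)(-0.194752)(599.3) + (0.077572)(308.8) = 478.39 m.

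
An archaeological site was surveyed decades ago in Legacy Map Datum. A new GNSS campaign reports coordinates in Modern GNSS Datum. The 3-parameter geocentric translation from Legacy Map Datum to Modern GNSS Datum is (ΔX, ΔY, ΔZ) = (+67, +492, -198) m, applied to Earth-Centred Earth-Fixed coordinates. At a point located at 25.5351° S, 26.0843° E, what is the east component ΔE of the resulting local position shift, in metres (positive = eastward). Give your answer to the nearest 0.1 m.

ΔE = 412.4 m

The local east axis at (φ, λ) is (−sin λ, cos λ, 0), so ΔE = −sin(26.0843°)·67 + cos(26.0843°)·492 = 412.43 m.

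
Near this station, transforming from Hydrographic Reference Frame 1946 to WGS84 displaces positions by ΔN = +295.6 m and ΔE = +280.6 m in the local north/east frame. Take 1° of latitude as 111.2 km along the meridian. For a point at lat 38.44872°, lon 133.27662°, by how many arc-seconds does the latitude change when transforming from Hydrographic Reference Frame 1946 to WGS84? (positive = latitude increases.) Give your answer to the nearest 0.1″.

Δφ = 9.6″

1° of latitude = 111.2 km, so Δφ = 295.6 / 111200 = 0.0026583° = 9.570″.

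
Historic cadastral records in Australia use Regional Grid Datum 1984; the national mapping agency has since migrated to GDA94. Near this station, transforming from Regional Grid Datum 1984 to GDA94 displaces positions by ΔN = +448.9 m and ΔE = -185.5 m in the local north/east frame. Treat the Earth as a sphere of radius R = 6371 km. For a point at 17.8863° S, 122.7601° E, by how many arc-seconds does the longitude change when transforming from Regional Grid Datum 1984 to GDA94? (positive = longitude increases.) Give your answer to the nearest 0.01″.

Δλ = -6.31″

At latitude -17.8863°, cos φ = 0.951668.
One radian of longitude at latitude φ spans R cos φ, so Δλ = ΔE / (R cos φ) = -185.5 / (6371000 × 0.951668) = -3.0595e-05 rad = -6.311″.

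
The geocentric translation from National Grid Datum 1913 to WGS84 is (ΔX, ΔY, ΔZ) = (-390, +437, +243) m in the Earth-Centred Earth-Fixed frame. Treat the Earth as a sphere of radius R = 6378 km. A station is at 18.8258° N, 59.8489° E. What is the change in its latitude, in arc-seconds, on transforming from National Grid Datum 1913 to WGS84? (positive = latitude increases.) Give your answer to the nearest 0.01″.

sin φ = 0.322692, cos φ = 0.946504, sin λ = 0.864704, cos λ = 0.502282.
North component: ΔN = −sin φ cos λ·ΔX − sin φ sin λ·ΔY + cos φ·ΔZ = −(0.322692)(0.502282)(-390) − (0.322692)(0.864704)(437) + (0.946504)(243) = 171.28 m.
1° of latitude spans πR/180 = 111317 m, so Δφ = 171.28 / 111317 × 3600 = 5.539″.

Δφ = 5.54″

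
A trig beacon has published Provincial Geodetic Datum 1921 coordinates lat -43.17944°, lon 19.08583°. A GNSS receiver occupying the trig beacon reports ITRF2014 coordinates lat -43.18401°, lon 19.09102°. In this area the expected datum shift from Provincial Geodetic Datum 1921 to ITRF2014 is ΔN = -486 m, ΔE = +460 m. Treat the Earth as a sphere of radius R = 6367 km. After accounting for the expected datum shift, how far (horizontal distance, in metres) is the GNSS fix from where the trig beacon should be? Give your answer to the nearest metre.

45 m

Observed coordinate differences: Δφ = -0.00457°, Δλ = +0.00519°.
Converting to metres (1° lat = 111125 m, cos φ = 0.729214): observed ΔN = -507.8 m, observed ΔE = 420.6 m.
Subtracting the expected shift leaves a residual of -507.8 − (-486) = -21.8 m north and 420.6 − (460) = -39.4 m east.
Residual distance = √((-21.8)² + (-39.4)²) = 45.1 m.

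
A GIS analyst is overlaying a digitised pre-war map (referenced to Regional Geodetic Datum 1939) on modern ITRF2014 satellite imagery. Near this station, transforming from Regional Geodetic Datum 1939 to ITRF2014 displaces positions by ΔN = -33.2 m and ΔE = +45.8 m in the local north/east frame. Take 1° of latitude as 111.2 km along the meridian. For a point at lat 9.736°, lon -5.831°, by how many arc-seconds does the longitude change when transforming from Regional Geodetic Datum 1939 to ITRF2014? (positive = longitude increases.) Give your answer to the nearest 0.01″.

Δλ = 1.50″

At latitude 9.736°, cos φ = 0.985597.
1° of longitude at this latitude = 111.2 × cos φ = 109.60 km, so Δλ = 45.8 / 109598.4 = 0.0004179° = 1.504″.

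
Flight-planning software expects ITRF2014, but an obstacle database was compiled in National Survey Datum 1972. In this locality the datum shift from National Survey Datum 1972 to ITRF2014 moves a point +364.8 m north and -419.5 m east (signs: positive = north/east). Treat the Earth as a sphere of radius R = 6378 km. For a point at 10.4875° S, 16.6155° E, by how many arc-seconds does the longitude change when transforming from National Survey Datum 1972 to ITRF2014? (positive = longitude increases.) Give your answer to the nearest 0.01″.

At latitude -10.4875°, cos φ = 0.983295.
One radian of longitude at latitude φ spans R cos φ, so Δλ = ΔE / (R cos φ) = -419.5 / (6378000 × 0.983295) = -6.6890e-05 rad = -13.797″.

Δλ = -13.80″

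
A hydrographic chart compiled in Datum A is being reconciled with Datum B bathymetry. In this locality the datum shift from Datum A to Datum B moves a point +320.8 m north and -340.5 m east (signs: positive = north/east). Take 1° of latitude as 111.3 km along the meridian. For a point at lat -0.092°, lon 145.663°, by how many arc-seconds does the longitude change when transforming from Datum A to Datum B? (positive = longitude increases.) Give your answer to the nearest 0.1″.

At latitude -0.092°, cos φ = 0.999999.
1° of longitude at this latitude = 111.3 × cos φ = 111.30 km, so Δλ = -340.5 / 111299.9 = -0.0030593° = -11.013″.

Δλ = -11.0″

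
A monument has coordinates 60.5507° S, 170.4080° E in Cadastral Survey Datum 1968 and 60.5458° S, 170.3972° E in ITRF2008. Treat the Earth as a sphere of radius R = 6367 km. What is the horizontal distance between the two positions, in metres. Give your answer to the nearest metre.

Δφ = -60.5458° − -60.5507° = +0.0049°; Δλ = 170.3972° − 170.4080° = -0.0108°.
1° along a meridian = πR/180 = 111125 m.
ΔN = Δφ × 111125 = 544.5 m; ΔE = Δλ × 111125 × cos(-60.5507°) = -0.0108 × 111125 × 0.491653 = -590.1 m.
Distance = √(ΔE² + ΔN²) = √((-590.1)² + 544.5²) = 802.9 m.

803 m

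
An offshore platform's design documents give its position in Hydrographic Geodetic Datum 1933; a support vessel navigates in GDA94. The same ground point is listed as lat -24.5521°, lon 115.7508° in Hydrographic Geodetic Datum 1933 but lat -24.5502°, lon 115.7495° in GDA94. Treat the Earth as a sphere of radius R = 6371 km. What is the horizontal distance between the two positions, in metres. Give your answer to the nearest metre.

249 m

Δφ = -24.5502° − -24.5521° = +0.0019°; Δλ = 115.7495° − 115.7508° = -0.0013°.
1° along a meridian = πR/180 = 111195 m.
ΔN = Δφ × 111195 = 211.3 m; ΔE = Δλ × 111195 × cos(-24.5521°) = -0.0013 × 111195 × 0.909584 = -131.5 m.
Distance = √(ΔE² + ΔN²) = √((-131.5)² + 211.3²) = 248.8 m.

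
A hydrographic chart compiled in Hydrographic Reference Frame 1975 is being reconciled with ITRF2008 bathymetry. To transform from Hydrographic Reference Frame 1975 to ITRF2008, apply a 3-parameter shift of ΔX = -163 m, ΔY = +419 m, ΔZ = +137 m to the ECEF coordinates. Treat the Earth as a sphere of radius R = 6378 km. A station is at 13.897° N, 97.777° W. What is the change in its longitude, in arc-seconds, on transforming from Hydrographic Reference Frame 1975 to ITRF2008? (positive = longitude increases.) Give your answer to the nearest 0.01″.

Δλ = -7.27″

sin φ = 0.240177, cos φ = 0.970729, sin λ = -0.990802, cos λ = -0.135318.
East component: ΔE = −sin λ·ΔX + cos λ·ΔY = −(-0.990802)(-163) + (-0.135318)(419) = -218.20 m.
1° of latitude spans πR/180 = 111317 m; at latitude φ, 1° of longitude spans that × cos φ = 108058.7 m, so Δλ = -218.20 / 108058.7 × 3600 = -7.269″.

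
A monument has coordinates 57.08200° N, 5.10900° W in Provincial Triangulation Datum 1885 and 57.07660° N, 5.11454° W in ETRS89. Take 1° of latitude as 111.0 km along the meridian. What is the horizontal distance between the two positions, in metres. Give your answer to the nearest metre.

686 m

Δφ = 57.07660° − 57.08200° = -0.00540°; Δλ = -5.11454° − -5.10900° = -0.00554°.
ΔN = Δφ × 111000 = -599.4 m; ΔE = Δλ × 111000 × cos(57.08200°) = -0.00554 × 111000 × 0.543438 = -334.2 m.
Distance = √(ΔE² + ΔN²) = √((-334.2)² + (-599.4)²) = 686.3 m.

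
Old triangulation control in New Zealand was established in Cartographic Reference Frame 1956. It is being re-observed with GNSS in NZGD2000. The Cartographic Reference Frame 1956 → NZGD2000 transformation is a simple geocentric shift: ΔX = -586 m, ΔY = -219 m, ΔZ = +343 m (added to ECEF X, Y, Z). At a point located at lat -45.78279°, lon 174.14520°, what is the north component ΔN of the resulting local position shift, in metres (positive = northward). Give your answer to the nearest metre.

ΔN = 641 m

The local north axis is (−sin φ cos λ, −sin φ sin λ, cos φ), giving ΔN = 417.796 − 16.011 + 239.201 = 640.99 m.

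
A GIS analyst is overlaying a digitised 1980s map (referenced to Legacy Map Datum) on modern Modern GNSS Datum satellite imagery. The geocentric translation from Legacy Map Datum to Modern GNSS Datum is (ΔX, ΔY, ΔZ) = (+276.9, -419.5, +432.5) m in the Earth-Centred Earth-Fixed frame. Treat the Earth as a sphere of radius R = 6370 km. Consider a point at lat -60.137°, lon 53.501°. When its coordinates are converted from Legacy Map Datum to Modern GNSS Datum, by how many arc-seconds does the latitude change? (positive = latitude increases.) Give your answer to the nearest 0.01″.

sin φ = -0.867218, cos φ = 0.497928, sin λ = 0.803867, cos λ = 0.594809.
North component: ΔN = −sin φ cos λ·ΔX − sin φ sin λ·ΔY + cos φ·ΔZ = −(-0.867218)(0.594809)(276.9) − (-0.867218)(0.803867)(-419.5) + (0.497928)(432.5) = 65.74 m.
1° of latitude spans πR/180 = 111177 m, so Δφ = 65.74 / 111177 × 3600 = 2.129″.

Δφ = 2.13″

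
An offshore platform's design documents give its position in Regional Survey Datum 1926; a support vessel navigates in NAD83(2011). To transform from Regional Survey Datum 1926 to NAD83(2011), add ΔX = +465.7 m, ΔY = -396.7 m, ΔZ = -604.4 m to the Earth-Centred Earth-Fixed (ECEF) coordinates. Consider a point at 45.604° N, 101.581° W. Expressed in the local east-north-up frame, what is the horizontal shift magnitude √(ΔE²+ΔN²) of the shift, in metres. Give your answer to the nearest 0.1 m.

At φ = 45.604°, λ = -101.581°: sin φ = 0.714522, cos φ = 0.699613, sin λ = -0.979642, cos λ = -0.200753.
ΔE = −sin λ·ΔX + cos λ·ΔY = −(-0.979642)·(465.7) + (-0.200753)·(-396.7) = 535.86 m.
ΔN = −sin φ cos λ·ΔX − sin φ sin λ·ΔY + cos φ·ΔZ = −(0.714522)(-0.200753)(465.7) − (0.714522)(-0.979642)(-396.7) + (0.699613)(-604.4) = -633.73 m.
Horizontal magnitude = √(ΔE² + ΔN²) = √(535.86² + (-633.73)²) = 829.91 m.

829.9 m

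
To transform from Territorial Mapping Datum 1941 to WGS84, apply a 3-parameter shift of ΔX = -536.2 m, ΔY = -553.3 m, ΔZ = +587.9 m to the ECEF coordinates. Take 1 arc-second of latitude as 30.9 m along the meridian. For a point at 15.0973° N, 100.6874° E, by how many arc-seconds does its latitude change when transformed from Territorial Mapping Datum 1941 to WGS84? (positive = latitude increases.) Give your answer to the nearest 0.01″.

Δφ = 22.11″

sin φ = 0.260459, cos φ = 0.965485, sin λ = 0.982654, cos λ = -0.185451.
North component: ΔN = −sin φ cos λ·ΔX − sin φ sin λ·ΔY + cos φ·ΔZ = −(0.260459)(-0.185451)(-536.2) − (0.260459)(0.982654)(-553.3) + (0.965485)(587.9) = 683.32 m.
1° of latitude spans 3600 × 30.90 = 111240 m, so Δφ = 683.32 / 111240 × 3600 = 22.114″.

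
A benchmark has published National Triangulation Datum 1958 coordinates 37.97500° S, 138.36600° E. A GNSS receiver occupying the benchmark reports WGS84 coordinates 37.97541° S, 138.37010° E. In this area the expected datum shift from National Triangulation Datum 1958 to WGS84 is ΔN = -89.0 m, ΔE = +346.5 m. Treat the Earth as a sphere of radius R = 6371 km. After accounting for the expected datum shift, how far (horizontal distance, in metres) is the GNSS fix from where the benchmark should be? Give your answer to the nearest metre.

Observed coordinate differences: Δφ = -0.00041°, Δλ = +0.00410°.
Converting to metres (1° lat = 111195 m, cos φ = 0.788279): observed ΔN = -45.6 m, observed ΔE = 359.4 m.
Subtracting the expected shift leaves a residual of -45.6 − (-89.0) = 43.4 m north and 359.4 − (346.5) = 12.9 m east.
Residual distance = √(43.4² + 12.9²) = 45.3 m.

45 m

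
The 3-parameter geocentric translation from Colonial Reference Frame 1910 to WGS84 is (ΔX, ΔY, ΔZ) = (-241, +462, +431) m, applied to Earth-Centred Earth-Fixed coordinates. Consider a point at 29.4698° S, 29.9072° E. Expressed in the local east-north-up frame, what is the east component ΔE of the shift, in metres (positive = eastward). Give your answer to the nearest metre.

The local east axis at (φ, λ) is (−sin λ, cos λ, 0), so ΔE = −sin(29.9072°)·(-241) + cos(29.9072°)·462 = 520.64 m.

ΔE = 521 m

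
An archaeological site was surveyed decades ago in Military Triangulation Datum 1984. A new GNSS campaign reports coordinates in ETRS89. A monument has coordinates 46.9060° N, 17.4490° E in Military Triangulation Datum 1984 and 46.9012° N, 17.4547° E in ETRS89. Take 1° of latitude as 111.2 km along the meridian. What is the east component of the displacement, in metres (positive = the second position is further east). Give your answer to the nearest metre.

ΔE = 433 m

Δφ = 46.9012° − 46.9060° = -0.0048°; Δλ = 17.4547° − 17.4490° = +0.0057°.
ΔN = Δφ × 111200 = -533.8 m; ΔE = Δλ × 111200 × cos(46.9060°) = +0.0057 × 111200 × 0.683197 = 433.0 m.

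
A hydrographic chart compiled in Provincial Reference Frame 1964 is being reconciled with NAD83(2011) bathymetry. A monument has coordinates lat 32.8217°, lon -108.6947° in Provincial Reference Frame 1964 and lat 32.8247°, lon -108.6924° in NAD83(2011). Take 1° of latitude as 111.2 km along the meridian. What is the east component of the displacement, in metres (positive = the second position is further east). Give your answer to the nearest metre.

ΔE = 215 m

Δφ = 32.8247° − 32.8217° = +0.0030°; Δλ = -108.6924° − -108.6947° = +0.0023°.
ΔN = Δφ × 111200 = 333.6 m; ΔE = Δλ × 111200 × cos(32.8217°) = +0.0023 × 111200 × 0.840361 = 214.9 m.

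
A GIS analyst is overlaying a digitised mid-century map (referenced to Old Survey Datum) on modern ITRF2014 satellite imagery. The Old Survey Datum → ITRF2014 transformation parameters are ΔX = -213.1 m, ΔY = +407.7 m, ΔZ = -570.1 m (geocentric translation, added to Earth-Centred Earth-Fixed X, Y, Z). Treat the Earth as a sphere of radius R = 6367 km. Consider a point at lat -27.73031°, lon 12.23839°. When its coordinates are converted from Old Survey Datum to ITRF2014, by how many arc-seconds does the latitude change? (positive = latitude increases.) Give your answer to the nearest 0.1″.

Δφ = -18.2″

sin φ = -0.465310, cos φ = 0.885148, sin λ = 0.211980, cos λ = 0.977274.
North component: ΔN = −sin φ cos λ·ΔX − sin φ sin λ·ΔY + cos φ·ΔZ = −(-0.465310)(0.977274)(-213.1) − (-0.465310)(0.211980)(407.7) + (0.885148)(-570.1) = -561.31 m.
1° of latitude spans πR/180 = 111125 m, so Δφ = -561.31 / 111125 × 3600 = -18.184″.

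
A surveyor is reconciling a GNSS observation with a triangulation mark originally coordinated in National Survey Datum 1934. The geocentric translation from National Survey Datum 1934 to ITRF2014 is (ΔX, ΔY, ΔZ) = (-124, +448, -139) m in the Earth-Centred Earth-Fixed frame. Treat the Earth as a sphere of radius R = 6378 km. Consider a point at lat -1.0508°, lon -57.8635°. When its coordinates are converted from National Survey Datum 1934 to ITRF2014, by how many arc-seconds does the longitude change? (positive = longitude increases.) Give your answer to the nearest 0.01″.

Δλ = 4.31″

sin φ = -0.018339, cos φ = 0.999832, sin λ = -0.846783, cos λ = 0.531938.
East component: ΔE = −sin λ·ΔX + cos λ·ΔY = −(-0.846783)(-124) + (0.531938)(448) = 133.31 m.
1° of latitude spans πR/180 = 111317 m; at latitude φ, 1° of longitude spans that × cos φ = 111298.4 m, so Δλ = 133.31 / 111298.4 × 3600 = 4.312″.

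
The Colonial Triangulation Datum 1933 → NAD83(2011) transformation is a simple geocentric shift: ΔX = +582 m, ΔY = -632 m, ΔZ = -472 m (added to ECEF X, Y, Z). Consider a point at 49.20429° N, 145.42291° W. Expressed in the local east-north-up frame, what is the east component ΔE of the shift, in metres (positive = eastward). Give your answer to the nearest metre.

ΔE = 851 m

The local east axis at (φ, λ) is (−sin λ, cos λ, 0), so ΔE = −sin(-145.42291°)·582 + cos(-145.42291°)·(-632) = 850.66 m.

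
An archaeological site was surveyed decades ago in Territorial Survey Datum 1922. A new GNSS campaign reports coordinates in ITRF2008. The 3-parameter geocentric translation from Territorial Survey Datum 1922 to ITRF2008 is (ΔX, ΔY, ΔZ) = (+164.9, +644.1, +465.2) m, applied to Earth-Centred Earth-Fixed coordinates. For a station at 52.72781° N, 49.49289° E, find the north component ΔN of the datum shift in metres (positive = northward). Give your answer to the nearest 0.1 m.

ΔN = -193.2 m

At φ = 52.72781°, λ = 49.49289°: sin φ = 0.795768, cos φ = 0.605602, sin λ = 0.760325, cos λ = 0.649542.
ΔN = −sin φ cos λ·ΔX − sin φ sin λ·ΔY + cos φ·ΔZ = −(0.795768)(0.649542)(164.9) − (0.795768)(0.760325)(644.1) + (0.605602)(465.2) = -193.22 m.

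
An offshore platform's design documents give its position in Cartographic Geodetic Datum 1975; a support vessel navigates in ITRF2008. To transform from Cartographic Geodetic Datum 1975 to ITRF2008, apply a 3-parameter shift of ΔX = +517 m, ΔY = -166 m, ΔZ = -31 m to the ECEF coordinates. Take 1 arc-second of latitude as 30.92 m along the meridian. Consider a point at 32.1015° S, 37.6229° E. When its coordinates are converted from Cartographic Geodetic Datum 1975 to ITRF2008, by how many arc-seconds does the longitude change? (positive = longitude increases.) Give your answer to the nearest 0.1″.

Δλ = -17.1″

sin φ = -0.531421, cos φ = 0.847108, sin λ = 0.610462, cos λ = 0.792046.
East component: ΔE = −sin λ·ΔX + cos λ·ΔY = −(0.610462)(517) + (0.792046)(-166) = -447.09 m.
1° of latitude spans 3600 × 30.92 = 111312 m; at latitude φ, 1° of longitude spans that × cos φ = 94293.3 m, so Δλ = -447.09 / 94293.3 × 3600 = -17.069″.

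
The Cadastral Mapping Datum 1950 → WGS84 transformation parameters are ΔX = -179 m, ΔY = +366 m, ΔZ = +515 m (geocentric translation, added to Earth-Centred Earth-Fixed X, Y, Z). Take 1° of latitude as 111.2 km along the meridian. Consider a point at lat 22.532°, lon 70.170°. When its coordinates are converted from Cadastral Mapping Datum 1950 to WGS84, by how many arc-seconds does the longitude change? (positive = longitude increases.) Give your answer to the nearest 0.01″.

sin φ = 0.383199, cos φ = 0.923666, sin λ = 0.940703, cos λ = 0.339231.
East component: ΔE = −sin λ·ΔX + cos λ·ΔY = −(0.940703)(-179) + (0.339231)(366) = 292.54 m.
1° of latitude spans 111200 m; at latitude φ, 1° of longitude spans that × cos φ = 102711.6 m, so Δλ = 292.54 / 102711.6 × 3600 = 10.254″.

Δλ = 10.25″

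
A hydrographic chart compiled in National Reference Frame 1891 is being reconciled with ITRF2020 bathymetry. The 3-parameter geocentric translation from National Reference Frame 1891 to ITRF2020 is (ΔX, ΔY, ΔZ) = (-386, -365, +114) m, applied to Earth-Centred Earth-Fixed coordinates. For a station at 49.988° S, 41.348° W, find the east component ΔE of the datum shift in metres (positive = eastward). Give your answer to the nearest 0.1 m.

At φ = -49.988°, λ = -41.348°: sin φ = -0.765910, cos φ = 0.642948, sin λ = -0.660631, cos λ = 0.750711.
ΔE = −sin λ·ΔX + cos λ·ΔY = −(-0.660631)·(-386) + (0.750711)·(-365) = -529.01 m.

ΔE = -529.0 m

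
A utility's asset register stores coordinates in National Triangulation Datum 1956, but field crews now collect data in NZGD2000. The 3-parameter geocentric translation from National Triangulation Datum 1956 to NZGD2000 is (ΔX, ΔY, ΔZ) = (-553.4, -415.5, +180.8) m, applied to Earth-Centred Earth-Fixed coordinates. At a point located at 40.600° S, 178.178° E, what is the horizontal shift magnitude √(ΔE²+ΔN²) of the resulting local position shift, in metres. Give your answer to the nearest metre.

653 m

At φ = -40.600°, λ = 178.178°: sin φ = -0.650774, cos φ = 0.759271, sin λ = 0.031795, cos λ = -0.999494.
ΔE = −sin λ·ΔX + cos λ·ΔY = −(0.031795)·(-553.4) + (-0.999494)·(-415.5) = 432.89 m.
ΔN = −sin φ cos λ·ΔX − sin φ sin λ·ΔY + cos φ·ΔZ = −(-0.650774)(-0.999494)(-553.4) − (-0.650774)(0.031795)(-415.5) + (0.759271)(180.8) = 488.64 m.
Horizontal magnitude = √(ΔE² + ΔN²) = √(432.89² + 488.64²) = 652.80 m.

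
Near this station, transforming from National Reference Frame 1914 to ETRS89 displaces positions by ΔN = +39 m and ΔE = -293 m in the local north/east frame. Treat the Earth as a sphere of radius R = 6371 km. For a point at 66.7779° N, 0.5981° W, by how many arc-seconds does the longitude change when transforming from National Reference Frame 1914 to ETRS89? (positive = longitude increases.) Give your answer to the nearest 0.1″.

At latitude 66.7779°, cos φ = 0.394296.
One radian of longitude at latitude φ spans R cos φ, so Δλ = ΔE / (R cos φ) = -293.0 / (6371000 × 0.394296) = -1.1664e-04 rad = -24.058″.

Δλ = -24.1″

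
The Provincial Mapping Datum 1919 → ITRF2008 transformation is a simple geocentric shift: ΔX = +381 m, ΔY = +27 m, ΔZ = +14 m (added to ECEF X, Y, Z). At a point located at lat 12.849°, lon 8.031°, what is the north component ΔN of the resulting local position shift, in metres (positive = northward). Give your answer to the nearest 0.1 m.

At φ = 12.849°, λ = 8.031°: sin φ = 0.222382, cos φ = 0.974960, sin λ = 0.139709, cos λ = 0.990193.
ΔN = −sin φ cos λ·ΔX − sin φ sin λ·ΔY + cos φ·ΔZ = −(0.222382)(0.990193)(381) − (0.222382)(0.139709)(27) + (0.974960)(14) = -71.09 m.

ΔN = -71.1 m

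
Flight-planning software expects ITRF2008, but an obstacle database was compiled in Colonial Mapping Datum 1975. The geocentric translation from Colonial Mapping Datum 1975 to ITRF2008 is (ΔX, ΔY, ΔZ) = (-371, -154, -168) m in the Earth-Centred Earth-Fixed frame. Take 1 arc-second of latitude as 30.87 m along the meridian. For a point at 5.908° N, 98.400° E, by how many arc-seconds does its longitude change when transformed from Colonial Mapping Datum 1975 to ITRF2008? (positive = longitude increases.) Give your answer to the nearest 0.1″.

Δλ = 12.7″

sin φ = 0.102931, cos φ = 0.994688, sin λ = 0.989272, cos λ = -0.146083.
East component: ΔE = −sin λ·ΔX + cos λ·ΔY = −(0.989272)(-371) + (-0.146083)(-154) = 389.52 m.
1° of latitude spans 3600 × 30.87 = 111132 m; at latitude φ, 1° of longitude spans that × cos φ = 110541.7 m, so Δλ = 389.52 / 110541.7 × 3600 = 12.685″.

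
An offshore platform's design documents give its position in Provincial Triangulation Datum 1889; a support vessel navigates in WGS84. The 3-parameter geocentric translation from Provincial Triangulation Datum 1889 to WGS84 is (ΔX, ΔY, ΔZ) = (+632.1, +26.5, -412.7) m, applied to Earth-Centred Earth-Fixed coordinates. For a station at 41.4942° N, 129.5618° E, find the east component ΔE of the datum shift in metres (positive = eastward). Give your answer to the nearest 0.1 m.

At φ = 41.4942°, λ = 129.5618°: sin φ = 0.662544, cos φ = 0.749023, sin λ = 0.770938, cos λ = -0.636910.
ΔE = −sin λ·ΔX + cos λ·ΔY = −(0.770938)·(632.1) + (-0.636910)·(26.5) = -504.19 m.

ΔE = -504.2 m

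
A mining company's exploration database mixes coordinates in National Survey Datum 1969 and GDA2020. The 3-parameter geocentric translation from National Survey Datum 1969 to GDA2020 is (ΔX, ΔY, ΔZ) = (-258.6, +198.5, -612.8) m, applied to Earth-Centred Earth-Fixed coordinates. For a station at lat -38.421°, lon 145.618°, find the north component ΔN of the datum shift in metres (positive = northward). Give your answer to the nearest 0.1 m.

The local north axis is (−sin φ cos λ, −sin φ sin λ, cos φ), giving ΔN = 132.627 + 69.659 − 480.108 = -277.82 m.

ΔN = -277.8 m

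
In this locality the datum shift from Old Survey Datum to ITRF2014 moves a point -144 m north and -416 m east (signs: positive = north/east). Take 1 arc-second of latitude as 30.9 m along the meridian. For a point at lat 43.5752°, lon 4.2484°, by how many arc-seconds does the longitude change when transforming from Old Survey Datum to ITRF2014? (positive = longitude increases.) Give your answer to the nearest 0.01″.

At latitude 43.5752°, cos φ = 0.724470.
1″ of longitude at this latitude = 30.90 × cos φ = 22.3861 m, so Δλ = -416.0 / 22.3861 = -18.583″.

Δλ = -18.58″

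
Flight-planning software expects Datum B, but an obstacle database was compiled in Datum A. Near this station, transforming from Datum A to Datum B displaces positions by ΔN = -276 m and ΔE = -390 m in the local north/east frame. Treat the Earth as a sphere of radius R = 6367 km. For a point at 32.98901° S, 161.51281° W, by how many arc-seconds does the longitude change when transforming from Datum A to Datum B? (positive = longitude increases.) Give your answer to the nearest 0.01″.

At latitude -32.98901°, cos φ = 0.838775.
One radian of longitude at latitude φ spans R cos φ, so Δλ = ΔE / (R cos φ) = -390.0 / (6367000 × 0.838775) = -7.3027e-05 rad = -15.063″.

Δλ = -15.06″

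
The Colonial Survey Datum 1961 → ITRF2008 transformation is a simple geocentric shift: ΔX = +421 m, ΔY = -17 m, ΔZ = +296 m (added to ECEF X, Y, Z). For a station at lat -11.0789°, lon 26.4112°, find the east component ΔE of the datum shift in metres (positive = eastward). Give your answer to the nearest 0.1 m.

At φ = -11.0789°, λ = 26.4112°: sin φ = -0.192161, cos φ = 0.981363, sin λ = 0.444810, cos λ = 0.895625.
ΔE = −sin λ·ΔX + cos λ·ΔY = −(0.444810)·(421) + (0.895625)·(-17) = -202.49 m.

ΔE = -202.5 m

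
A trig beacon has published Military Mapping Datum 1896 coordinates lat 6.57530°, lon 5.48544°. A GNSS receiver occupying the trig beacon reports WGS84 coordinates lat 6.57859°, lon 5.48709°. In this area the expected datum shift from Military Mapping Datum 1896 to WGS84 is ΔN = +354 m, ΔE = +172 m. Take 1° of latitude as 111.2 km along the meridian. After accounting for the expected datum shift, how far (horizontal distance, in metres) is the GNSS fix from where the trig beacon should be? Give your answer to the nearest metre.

16 m

Observed coordinate differences: Δφ = +0.00329°, Δλ = +0.00165°.
Converting to metres (1° lat = 111200 m, cos φ = 0.993422): observed ΔN = 365.8 m, observed ΔE = 182.3 m.
Subtracting the expected shift leaves a residual of 365.8 − (354) = 11.8 m north and 182.3 − (172) = 10.3 m east.
Residual distance = √(11.8² + 10.3²) = 15.7 m.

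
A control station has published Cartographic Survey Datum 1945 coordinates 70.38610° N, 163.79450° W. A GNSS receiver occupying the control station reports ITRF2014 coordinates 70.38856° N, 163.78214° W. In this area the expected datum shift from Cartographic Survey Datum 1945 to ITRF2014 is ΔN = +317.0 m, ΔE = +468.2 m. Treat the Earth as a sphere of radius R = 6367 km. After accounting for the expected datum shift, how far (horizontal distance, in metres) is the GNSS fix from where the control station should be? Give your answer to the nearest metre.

44 m

Observed coordinate differences: Δφ = +0.00246°, Δλ = +0.01236°.
Converting to metres (1° lat = 111125 m, cos φ = 0.335680): observed ΔN = 273.4 m, observed ΔE = 461.1 m.
Subtracting the expected shift leaves a residual of 273.4 − (317.0) = -43.6 m north and 461.1 − (468.2) = -7.1 m east.
Residual distance = √((-43.6)² + (-7.1)²) = 44.2 m.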